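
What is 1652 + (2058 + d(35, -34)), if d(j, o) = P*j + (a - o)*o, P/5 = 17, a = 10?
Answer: 5189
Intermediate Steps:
P = 85 (P = 5*17 = 85)
d(j, o) = 85*j + o*(10 - o) (d(j, o) = 85*j + (10 - o)*o = 85*j + o*(10 - o))
1652 + (2058 + d(35, -34)) = 1652 + (2058 + (-1*(-34)² + 10*(-34) + 85*35)) = 1652 + (2058 + (-1*1156 - 340 + 2975)) = 1652 + (2058 + (-1156 - 340 + 2975)) = 1652 + (2058 + 1479) = 1652 + 3537 = 5189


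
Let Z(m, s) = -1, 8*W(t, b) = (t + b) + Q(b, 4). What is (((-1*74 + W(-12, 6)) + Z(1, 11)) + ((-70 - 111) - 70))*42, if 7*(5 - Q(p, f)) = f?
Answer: -54801/4 ≈ -13700.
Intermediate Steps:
Q(p, f) = 5 - f/7
W(t, b) = 31/56 + b/8 + t/8 (W(t, b) = ((t + b) + (5 - ⅐*4))/8 = ((b + t) + (5 - 4/7))/8 = ((b + t) + 31/7)/8 = (31/7 + b + t)/8 = 31/56 + b/8 + t/8)
(((-1*74 + W(-12, 6)) + Z(1, 11)) + ((-70 - 111) - 70))*42 = (((-1*74 + (31/56 + (⅛)*6 + (⅛)*(-12))) - 1) + ((-70 - 111) - 70))*42 = (((-74 + (31/56 + ¾ - 3/2)) - 1) + (-181 - 70))*42 = (((-74 - 11/56) - 1) - 251)*42 = ((-4155/56 - 1) - 251)*42 = (-4211/56 - 251)*42 = -18267/56*42 = -54801/4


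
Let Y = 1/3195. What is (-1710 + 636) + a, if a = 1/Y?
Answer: 2121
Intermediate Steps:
Y = 1/3195 ≈ 0.00031299
a = 3195 (a = 1/(1/3195) = 3195)
(-1710 + 636) + a = (-1710 + 636) + 3195 = -1074 + 3195 = 2121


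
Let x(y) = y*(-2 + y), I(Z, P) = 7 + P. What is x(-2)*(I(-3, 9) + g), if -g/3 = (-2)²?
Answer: 32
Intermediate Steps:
g = -12 (g = -3*(-2)² = -3*4 = -12)
x(-2)*(I(-3, 9) + g) = (-2*(-2 - 2))*((7 + 9) - 12) = (-2*(-4))*(16 - 12) = 8*4 = 32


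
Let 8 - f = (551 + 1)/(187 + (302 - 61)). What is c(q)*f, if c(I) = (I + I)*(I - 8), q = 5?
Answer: -21540/107 ≈ -201.31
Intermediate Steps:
c(I) = 2*I*(-8 + I) (c(I) = (2*I)*(-8 + I) = 2*I*(-8 + I))
f = 718/107 (f = 8 - (551 + 1)/(187 + (302 - 61)) = 8 - 552/(187 + 241) = 8 - 552/428 = 8 - 1*138/107 = 8 - 138/107 = 718/107 ≈ 6.7103)
c(q)*f = (2*5*(-8 + 5))*(718/107) = (2*5*(-3))*(718/107) = -30*718/107 = -21540/107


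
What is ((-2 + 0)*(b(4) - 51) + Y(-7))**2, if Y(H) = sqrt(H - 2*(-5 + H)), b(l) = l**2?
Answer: 4917 + 140*sqrt(17) ≈ 5494.2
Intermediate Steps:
Y(H) = sqrt(10 - H) (Y(H) = sqrt(H + (10 - 2*H)) = sqrt(10 - H))
((-2 + 0)*(b(4) - 51) + Y(-7))**2 = ((-2 + 0)*(4**2 - 51) + sqrt(10 - 1*(-7)))**2 = (-2*(16 - 51) + sqrt(10 + 7))**2 = (-2*(-35) + sqrt(17))**2 = (70 + sqrt(17))**2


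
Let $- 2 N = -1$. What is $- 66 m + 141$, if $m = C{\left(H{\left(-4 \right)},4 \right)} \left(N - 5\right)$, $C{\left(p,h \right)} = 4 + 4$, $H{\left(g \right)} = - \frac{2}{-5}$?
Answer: $2517$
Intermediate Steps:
$N = \frac{1}{2}$ ($N = \left(- \frac{1}{2}\right) \left(-1\right) = \frac{1}{2} \approx 0.5$)
$H{\left(g \right)} = \frac{2}{5}$ ($H{\left(g \right)} = \left(-2\right) \left(- \frac{1}{5}\right) = \frac{2}{5}$)
$C{\left(p,h \right)} = 8$
$m = -36$ ($m = 8 \left(\frac{1}{2} - 5\right) = 8 \left(- \frac{9}{2}\right) = -36$)
$- 66 m + 141 = \left(-66\right) \left(-36\right) + 141 = 2376 + 141 = 2517$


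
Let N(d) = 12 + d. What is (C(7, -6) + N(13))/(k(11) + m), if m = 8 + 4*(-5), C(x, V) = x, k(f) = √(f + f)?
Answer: -192/61 - 16*√22/61 ≈ -4.3778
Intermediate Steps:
k(f) = √2*√f (k(f) = √(2*f) = √2*√f)
m = -12 (m = 8 - 20 = -12)
(C(7, -6) + N(13))/(k(11) + m) = (7 + (12 + 13))/(√2*√11 - 12) = (7 + 25)/(√22 - 12) = 32/(-12 + √22)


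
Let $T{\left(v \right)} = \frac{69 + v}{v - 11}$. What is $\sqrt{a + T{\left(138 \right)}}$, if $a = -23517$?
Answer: $\frac{42 i \sqrt{215011}}{127} \approx 153.35 i$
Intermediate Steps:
$T{\left(v \right)} = \frac{69 + v}{-11 + v}$
$\sqrt{a + T{\left(138 \right)}} = \sqrt{-23517 + \frac{69 + 138}{-11 + 138}} = \sqrt{-23517 + \frac{1}{127} \cdot 207} = \sqrt{-23517 + \frac{207}{127}} = \sqrt{- \frac{2986452}{127}} = \frac{42 i \sqrt{215011}}{127}$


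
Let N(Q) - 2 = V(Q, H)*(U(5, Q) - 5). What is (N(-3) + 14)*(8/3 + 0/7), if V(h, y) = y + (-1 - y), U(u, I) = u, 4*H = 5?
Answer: 128/3 ≈ 42.667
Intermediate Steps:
H = 5/4 (H = (¼)*5 = 5/4 ≈ 1.2500)
V(h, y) = -1
N(Q) = 2 (N(Q) = 2 - (5 - 5) = 2 - 1*0 = 2 + 0 = 2)
(N(-3) + 14)*(8/3 + 0/7) = (2 + 14)*(8/3 + 0/7) = 16*(8*(⅓) + 0*(⅐)) = 16*(8/3 + 0) = 16*(8/3) = 128/3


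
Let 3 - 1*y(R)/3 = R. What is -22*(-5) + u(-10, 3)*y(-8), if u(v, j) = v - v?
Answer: 110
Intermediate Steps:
u(v, j) = 0
y(R) = 9 - 3*R
-22*(-5) + u(-10, 3)*y(-8) = -22*(-5) + 0*(9 - 3*(-8)) = 110 + 0*(9 + 24) = 110 + 0*33 = 110 + 0 = 110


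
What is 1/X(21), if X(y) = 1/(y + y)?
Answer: 42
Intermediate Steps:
X(y) = 1/(2*y)
1/X(21) = 1/((½)/21) = 1/((½)*(1/21)) = 1/(1/42) = 42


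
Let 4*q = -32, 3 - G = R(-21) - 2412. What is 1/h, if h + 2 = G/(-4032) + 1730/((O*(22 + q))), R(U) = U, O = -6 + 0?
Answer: -336/7795 ≈ -0.043105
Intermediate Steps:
O = -6
G = 2436 (G = 3 - (-21 - 2412) = 3 - 1*(-2433) = 3 + 2433 = 2436)
q = -8 (q = (¼)*(-32) = -8)
h = -7795/336 (h = -2 + (2436/(-4032) + 1730/((-6*(22 - 8)))) = -2 + (2436*(-1/4032) + 1730/((-6*14))) = -2 + (-29/48 + 1730/(-84)) = -2 + (-29/48 + 1730*(-1/84)) = -2 + (-29/48 - 865/42) = -2 - 7123/336 = -7795/336 ≈ -23.199)
1/h = 1/(-7795/336) = -336/7795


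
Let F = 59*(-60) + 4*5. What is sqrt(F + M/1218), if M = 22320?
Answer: 2*I*sqrt(36075130)/203 ≈ 59.175*I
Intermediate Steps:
F = -3520 (F = -3540 + 20 = -3520)
sqrt(F + M/1218) = sqrt(-3520 + 22320/1218) = sqrt(-3520 + 22320*(1/1218)) = sqrt(-3520 + 3720/203) = sqrt(-710840/203) = 2*I*sqrt(36075130)/203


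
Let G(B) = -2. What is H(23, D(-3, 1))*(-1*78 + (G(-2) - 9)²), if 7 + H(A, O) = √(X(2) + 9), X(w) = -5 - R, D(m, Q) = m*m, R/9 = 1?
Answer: -301 + 43*I*√5 ≈ -301.0 + 96.151*I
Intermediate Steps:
R = 9 (R = 9*1 = 9)
D(m, Q) = m²
X(w) = -14 (X(w) = -5 - 1*9 = -5 - 9 = -14)
H(A, O) = -7 + I*√5 (H(A, O) = -7 + √(-14 + 9) = -7 + √(-5) = -7 + I*√5)
H(23, D(-3, 1))*(-1*78 + (G(-2) - 9)²) = (-7 + I*√5)*(-1*78 + (-2 - 9)²) = (-7 + I*√5)*(-78 + (-11)²) = (-7 + I*√5)*(-78 + 121) = (-7 + I*√5)*43 = -301 + 43*I*√5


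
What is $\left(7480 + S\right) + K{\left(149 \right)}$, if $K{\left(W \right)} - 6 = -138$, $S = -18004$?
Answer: $-10656$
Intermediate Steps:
$K{\left(W \right)} = -132$ ($K{\left(W \right)} = 6 - 138 = -132$)
$\left(7480 + S\right) + K{\left(149 \right)} = \left(7480 - 18004\right) - 132 = -10524 - 132 = -10656$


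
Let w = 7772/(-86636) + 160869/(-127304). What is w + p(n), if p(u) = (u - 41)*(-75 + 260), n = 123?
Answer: 41824165573777/2757277336 ≈ 15169.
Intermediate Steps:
w = -3731613343/2757277336 (w = 7772*(-1/86636) + 160869*(-1/127304) = -1943/21659 - 160869/127304 = -3731613343/2757277336 ≈ -1.3534)
p(u) = -7585 + 185*u (p(u) = (-41 + u)*185 = -7585 + 185*u)
w + p(n) = -3731613343/2757277336 + (-7585 + 185*123) = -3731613343/2757277336 + (-7585 + 22755) = -3731613343/2757277336 + 15170 = 41824165573777/2757277336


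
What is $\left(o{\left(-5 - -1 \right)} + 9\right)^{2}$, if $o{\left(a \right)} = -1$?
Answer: $64$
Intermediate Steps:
$\left(o{\left(-5 - -1 \right)} + 9\right)^{2} = \left(-1 + 9\right)^{2} = 8^{2} = 64$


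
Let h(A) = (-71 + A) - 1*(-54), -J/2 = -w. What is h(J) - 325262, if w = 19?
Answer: -325241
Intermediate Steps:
J = 38 (J = -(-2)*19 = -2*(-19) = 38)
h(A) = -17 + A (h(A) = (-71 + A) + 54 = -17 + A)
h(J) - 325262 = (-17 + 38) - 325262 = 21 - 325262 = -325241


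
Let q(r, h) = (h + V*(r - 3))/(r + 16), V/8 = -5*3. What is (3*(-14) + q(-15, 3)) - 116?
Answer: 2005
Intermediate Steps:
V = -120 (V = 8*(-5*3) = 8*(-15) = -120)
q(r, h) = (360 + h - 120*r)/(16 + r) (q(r, h) = (h - 120*(r - 3))/(r + 16) = (h - 120*(-3 + r))/(16 + r) = (h + (360 - 120*r))/(16 + r) = (360 + h - 120*r)/(16 + r))
(3*(-14) + q(-15, 3)) - 116 = (3*(-14) + (360 + 3 - 120*(-15))/(16 - 15)) - 116 = (-42 + (360 + 3 + 1800)/1) - 116 = (-42 + 1*2163) - 116 = (-42 + 2163) - 116 = 2121 - 116 = 2005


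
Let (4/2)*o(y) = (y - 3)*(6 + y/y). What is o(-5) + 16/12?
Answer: -80/3 ≈ -26.667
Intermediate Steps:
o(y) = -21/2 + 7*y/2 (o(y) = ((y - 3)*(6 + y/y))/2 = ((-3 + y)*(6 + 1))/2 = ((-3 + y)*7)/2 = (-21 + 7*y)/2 = -21/2 + 7*y/2)
o(-5) + 16/12 = (-21/2 + (7/2)*(-5)) + 16/12 = (-21/2 - 35/2) + 16*(1/12) = -28 + 4/3 = -80/3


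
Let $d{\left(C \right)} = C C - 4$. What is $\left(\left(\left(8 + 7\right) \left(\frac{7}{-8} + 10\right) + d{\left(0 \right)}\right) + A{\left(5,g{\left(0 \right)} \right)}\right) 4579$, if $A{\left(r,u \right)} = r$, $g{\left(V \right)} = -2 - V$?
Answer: $\frac{5050637}{8} \approx 6.3133 \cdot 10^{5}$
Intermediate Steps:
$d{\left(C \right)} = -4 + C^{2}$ ($d{\left(C \right)} = C^{2} - 4 = -4 + C^{2}$)
$\left(\left(\left(8 + 7\right) \left(\frac{7}{-8} + 10\right) + d{\left(0 \right)}\right) + A{\left(5,g{\left(0 \right)} \right)}\right) 4579 = \left(\left(\left(8 + 7\right) \left(\frac{7}{-8} + 10\right) - \left(4 - 0^{2}\right)\right) + 5\right) 4579 = \left(\left(15 \left(7 \left(- \frac{1}{8}\right) + 10\right) + \left(-4 + 0\right)\right) + 5\right) 4579 = \left(\left(15 \left(- \frac{7}{8} + 10\right) - 4\right) + 5\right) 4579 = \left(\left(15 \cdot \frac{73}{8} - 4\right) + 5\right) 4579 = \left(\left(\frac{1095}{8} - 4\right) + 5\right) 4579 = \left(\frac{1063}{8} + 5\right) 4579 = \frac{1103}{8} \cdot 4579 = \frac{5050637}{8}$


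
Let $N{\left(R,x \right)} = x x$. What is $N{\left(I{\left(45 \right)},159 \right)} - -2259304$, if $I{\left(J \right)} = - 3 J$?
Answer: $2284585$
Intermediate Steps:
$N{\left(R,x \right)} = x^{2}$
$N{\left(I{\left(45 \right)},159 \right)} - -2259304 = 159^{2} - -2259304 = 25281 + 2259304 = 2284585$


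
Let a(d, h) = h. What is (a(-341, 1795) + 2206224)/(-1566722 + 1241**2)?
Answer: -2208019/26641 ≈ -82.880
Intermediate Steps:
(a(-341, 1795) + 2206224)/(-1566722 + 1241**2) = (1795 + 2206224)/(-1566722 + 1241**2) = 2208019/(-1566722 + 1540081) = 2208019/(-26641) = 2208019*(-1/26641) = -2208019/26641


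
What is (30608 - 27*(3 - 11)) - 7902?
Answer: 22922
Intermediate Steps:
(30608 - 27*(3 - 11)) - 7902 = (30608 - 27*(-8)) - 7902 = (30608 + 216) - 7902 = 30824 - 7902 = 22922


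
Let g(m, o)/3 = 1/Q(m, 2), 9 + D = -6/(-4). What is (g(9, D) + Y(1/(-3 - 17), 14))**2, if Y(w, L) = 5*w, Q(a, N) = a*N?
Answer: 1/144 ≈ 0.0069444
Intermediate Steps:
D = -15/2 (D = -9 - 6/(-4) = -9 - 6*(-1/4) = -9 + 3/2 = -15/2 ≈ -7.5000)
Q(a, N) = N*a
g(m, o) = 3/(2*m) (g(m, o) = 3/((2*m)) = 3*(1/(2*m)) = 3/(2*m))
(g(9, D) + Y(1/(-3 - 17), 14))**2 = ((3/2)/9 + 5/(-3 - 17))**2 = ((3/2)*(1/9) + 5/(-20))**2 = (1/6 + 5*(-1/20))**2 = (1/6 - 1/4)**2 = (-1/12)**2 = 1/144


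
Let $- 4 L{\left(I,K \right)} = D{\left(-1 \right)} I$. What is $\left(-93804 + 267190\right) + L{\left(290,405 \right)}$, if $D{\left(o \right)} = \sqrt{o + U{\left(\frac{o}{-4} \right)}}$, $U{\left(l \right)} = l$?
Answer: $173386 - \frac{145 i \sqrt{3}}{4} \approx 1.7339 \cdot 10^{5} - 62.787 i$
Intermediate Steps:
$D{\left(o \right)} = \frac{\sqrt{3} \sqrt{o}}{2}$ ($D{\left(o \right)} = \sqrt{o + \frac{o}{-4}} = \sqrt{o + o \left(- \frac{1}{4}\right)} = \sqrt{o - \frac{o}{4}} = \sqrt{\frac{3 o}{4}} = \frac{\sqrt{3} \sqrt{o}}{2}$)
$L{\left(I,K \right)} = - \frac{i I \sqrt{3}}{8}$ ($L{\left(I,K \right)} = - \frac{\frac{\sqrt{3} \sqrt{-1}}{2} I}{4} = - \frac{\frac{\sqrt{3} i}{2} I}{4} = - \frac{\frac{i \sqrt{3}}{2} I}{4} = - \frac{\frac{1}{2} i I \sqrt{3}}{4} = - \frac{i I \sqrt{3}}{8}$)
$\left(-93804 + 267190\right) + L{\left(290,405 \right)} = \left(-93804 + 267190\right) - \frac{1}{8} i 290 \sqrt{3} = 173386 - \frac{145 i \sqrt{3}}{4}$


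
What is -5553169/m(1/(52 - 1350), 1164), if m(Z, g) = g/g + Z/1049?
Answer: -7561206016738/1361601 ≈ -5.5532e+6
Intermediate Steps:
m(Z, g) = 1 + Z/1049 (m(Z, g) = 1 + Z*(1/1049) = 1 + Z/1049)
-5553169/m(1/(52 - 1350), 1164) = -5553169/(1 + 1/(1049*(52 - 1350))) = -5553169/(1 + (1/1049)/(-1298)) = -5553169/(1 + (1/1049)*(-1/1298)) = -5553169/(1 - 1/1361602) = -5553169/1361601/1361602 = -5553169*1361602/1361601 = -7561206016738/1361601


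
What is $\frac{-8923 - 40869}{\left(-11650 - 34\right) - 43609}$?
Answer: $\frac{49792}{55293} \approx 0.90051$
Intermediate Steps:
$\frac{-8923 - 40869}{\left(-11650 - 34\right) - 43609} = - \frac{49792}{-11684 - 43609} = - \frac{49792}{-55293} = \left(-49792\right) \left(- \frac{1}{55293}\right) = \frac{49792}{55293}$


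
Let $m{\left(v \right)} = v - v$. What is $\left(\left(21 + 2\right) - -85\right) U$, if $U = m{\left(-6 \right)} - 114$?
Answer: $-12312$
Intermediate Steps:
$m{\left(v \right)} = 0$
$U = -114$ ($U = 0 - 114 = -114$)
$\left(\left(21 + 2\right) - -85\right) U = \left(\left(21 + 2\right) - -85\right) \left(-114\right) = \left(23 + 85\right) \left(-114\right) = 108 \left(-114\right) = -12312$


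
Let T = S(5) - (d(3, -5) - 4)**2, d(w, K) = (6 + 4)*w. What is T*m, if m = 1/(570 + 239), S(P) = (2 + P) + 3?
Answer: -666/809 ≈ -0.82324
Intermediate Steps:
d(w, K) = 10*w
S(P) = 5 + P
m = 1/809 ≈ 0.0012361
T = -666 (T = (5 + 5) - (10*3 - 4)**2 = 10 - (30 - 4)**2 = 10 - 1*26**2 = 10 - 1*676 = 10 - 676 = -666)
T*m = -666*1/809 = -666/809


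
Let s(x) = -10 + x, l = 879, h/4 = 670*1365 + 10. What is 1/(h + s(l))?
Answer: 1/3659109 ≈ 2.7329e-7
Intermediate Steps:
h = 3658240 (h = 4*(670*1365 + 10) = 4*(914550 + 10) = 4*914560 = 3658240)
1/(h + s(l)) = 1/(3658240 + (-10 + 879)) = 1/(3658240 + 869) = 1/3659109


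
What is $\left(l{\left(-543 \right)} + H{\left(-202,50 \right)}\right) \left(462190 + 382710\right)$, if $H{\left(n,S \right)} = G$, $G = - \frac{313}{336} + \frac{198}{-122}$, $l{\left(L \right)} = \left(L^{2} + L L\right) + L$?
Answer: $\frac{364371227681525}{732} \approx 4.9777 \cdot 10^{11}$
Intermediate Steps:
$l{\left(L \right)} = L + 2 L^{2}$ ($l{\left(L \right)} = \left(L^{2} + L^{2}\right) + L = 2 L^{2} + L = L + 2 L^{2}$)
$G = - \frac{52357}{20496}$ ($G = \left(-313\right) \frac{1}{336} + 198 \left(- \frac{1}{122}\right) = - \frac{313}{336} - \frac{99}{61} = - \frac{52357}{20496} \approx -2.5545$)
$H{\left(n,S \right)} = - \frac{52357}{20496}$
$\left(l{\left(-543 \right)} + H{\left(-202,50 \right)}\right) \left(462190 + 382710\right) = \left(- 543 \left(1 + 2 \left(-543\right)\right) - \frac{52357}{20496}\right) \left(462190 + 382710\right) = \left(- 543 \left(1 - 1086\right) - \frac{52357}{20496}\right) 844900 = \left(\left(-543\right) \left(-1085\right) - \frac{52357}{20496}\right) 844900 = \left(589155 - \frac{52357}{20496}\right) 844900 = \frac{12075268523}{20496} \cdot 844900 = \frac{364371227681525}{732}$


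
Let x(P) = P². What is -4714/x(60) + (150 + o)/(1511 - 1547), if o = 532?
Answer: -36457/1800 ≈ -20.254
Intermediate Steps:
-4714/x(60) + (150 + o)/(1511 - 1547) = -4714/(60²) + (150 + 532)/(1511 - 1547) = -4714/3600 + 682/(-36) = -4714*1/3600 + 682*(-1/36) = -2357/1800 - 341/18 = -36457/1800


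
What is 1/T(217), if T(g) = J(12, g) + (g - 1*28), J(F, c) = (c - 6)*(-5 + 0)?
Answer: -1/866 ≈ -0.0011547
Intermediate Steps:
J(F, c) = 30 - 5*c (J(F, c) = (-6 + c)*(-5) = 30 - 5*c)
T(g) = 2 - 4*g (T(g) = (30 - 5*g) + (g - 1*28) = (30 - 5*g) + (g - 28) = (30 - 5*g) + (-28 + g) = 2 - 4*g)
1/T(217) = 1/(2 - 4*217) = 1/(2 - 868) = 1/(-866) = -1/866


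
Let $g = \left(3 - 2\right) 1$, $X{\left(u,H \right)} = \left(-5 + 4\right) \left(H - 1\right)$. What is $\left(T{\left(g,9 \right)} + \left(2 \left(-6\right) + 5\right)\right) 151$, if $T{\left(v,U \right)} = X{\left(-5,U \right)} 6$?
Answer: $-8305$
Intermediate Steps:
$X{\left(u,H \right)} = 1 - H$ ($X{\left(u,H \right)} = - (-1 + H) = 1 - H$)
$g = 1$ ($g = \left(3 - 2\right) 1 = 1 \cdot 1 = 1$)
$T{\left(v,U \right)} = 6 - 6 U$ ($T{\left(v,U \right)} = \left(1 - U\right) 6 = 6 - 6 U$)
$\left(T{\left(g,9 \right)} + \left(2 \left(-6\right) + 5\right)\right) 151 = \left(\left(6 - 54\right) + \left(2 \left(-6\right) + 5\right)\right) 151 = \left(\left(6 - 54\right) + \left(-12 + 5\right)\right) 151 = \left(-48 - 7\right) 151 = \left(-55\right) 151 = -8305$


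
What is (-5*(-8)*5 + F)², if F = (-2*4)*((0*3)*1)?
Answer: 40000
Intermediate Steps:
F = 0 (F = -0 = -8*0 = 0)
(-5*(-8)*5 + F)² = (-5*(-8)*5 + 0)² = (40*5 + 0)² = (200 + 0)² = 200² = 40000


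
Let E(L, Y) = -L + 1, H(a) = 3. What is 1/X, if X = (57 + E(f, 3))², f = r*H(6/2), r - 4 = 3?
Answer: 1/1369 ≈ 0.00073046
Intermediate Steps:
r = 7 (r = 4 + 3 = 7)
f = 21 (f = 7*3 = 21)
E(L, Y) = 1 - L
X = 1369 (X = (57 + (1 - 1*21))² = (57 + (1 - 21))² = (57 - 20)² = 37² = 1369)
1/X = 1/1369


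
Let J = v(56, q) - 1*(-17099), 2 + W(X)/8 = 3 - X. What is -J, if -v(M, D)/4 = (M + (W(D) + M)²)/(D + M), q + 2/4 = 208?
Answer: 11367003/527 ≈ 21569.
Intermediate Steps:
q = 415/2 (q = -½ + 208 = 415/2 ≈ 207.50)
W(X) = 8 - 8*X (W(X) = -16 + 8*(3 - X) = -16 + (24 - 8*X) = 8 - 8*X)
v(M, D) = -4*(M + (8 + M - 8*D)²)/(D + M) (v(M, D) = -4*(M + ((8 - 8*D) + M)²)/(D + M) = -4*(M + (8 + M - 8*D)²)/(D + M))
J = -11367003/527 (J = 4*(-1*56 - (-8 - 1*56 + 8*(415/2))²)/(415/2 + 56) - 1*(-17099) = 4*(-56 - (-8 - 56 + 1660)²)/(527/2) + 17099 = 4*(2/527)*(-56 - 1*1596²) + 17099 = 4*(2/527)*(-56 - 1*2547216) + 17099 = 4*(2/527)*(-56 - 2547216) + 17099 = 4*(2/527)*(-2547272) + 17099 = -20378176/527 + 17099 = -11367003/527 ≈ -21569.)
-J = -1*(-11367003/527) = 11367003/527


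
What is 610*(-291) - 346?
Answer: -177856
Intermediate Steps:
610*(-291) - 346 = -177510 - 346 = -177856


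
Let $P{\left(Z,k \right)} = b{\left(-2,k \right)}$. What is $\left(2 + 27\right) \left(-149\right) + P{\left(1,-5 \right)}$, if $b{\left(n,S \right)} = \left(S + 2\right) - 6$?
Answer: $-4330$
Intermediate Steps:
$b{\left(n,S \right)} = -4 + S$ ($b{\left(n,S \right)} = \left(2 + S\right) - 6 = -4 + S$)
$P{\left(Z,k \right)} = -4 + k$
$\left(2 + 27\right) \left(-149\right) + P{\left(1,-5 \right)} = \left(2 + 27\right) \left(-149\right) - 9 = 29 \left(-149\right) - 9 = -4321 - 9 = -4330$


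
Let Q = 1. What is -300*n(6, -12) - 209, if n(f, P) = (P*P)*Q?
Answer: -43409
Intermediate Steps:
n(f, P) = P² (n(f, P) = (P*P)*1 = P²*1 = P²)
-300*n(6, -12) - 209 = -300*(-12)² - 209 = -300*144 - 209 = -43200 - 209 = -43409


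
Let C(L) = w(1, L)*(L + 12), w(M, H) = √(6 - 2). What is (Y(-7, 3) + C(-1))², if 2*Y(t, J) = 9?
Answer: 2809/4 ≈ 702.25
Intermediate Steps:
w(M, H) = 2 (w(M, H) = √4 = 2)
Y(t, J) = 9/2 (Y(t, J) = (½)*9 = 9/2)
C(L) = 24 + 2*L (C(L) = 2*(L + 12) = 2*(12 + L) = 24 + 2*L)
(Y(-7, 3) + C(-1))² = (9/2 + (24 + 2*(-1)))² = (9/2 + (24 - 2))² = (9/2 + 22)² = (53/2)² = 2809/4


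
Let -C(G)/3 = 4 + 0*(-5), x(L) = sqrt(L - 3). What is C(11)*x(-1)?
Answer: -24*I ≈ -24.0*I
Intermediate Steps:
x(L) = sqrt(-3 + L)
C(G) = -12 (C(G) = -3*(4 + 0*(-5)) = -3*(4 + 0) = -3*4 = -12)
C(11)*x(-1) = -12*sqrt(-3 - 1) = -24*I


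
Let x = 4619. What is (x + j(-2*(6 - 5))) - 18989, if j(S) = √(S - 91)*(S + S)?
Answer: -14370 - 4*I*√93 ≈ -14370.0 - 38.575*I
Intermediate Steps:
j(S) = 2*S*√(-91 + S) (j(S) = √(-91 + S)*(2*S) = 2*S*√(-91 + S))
(x + j(-2*(6 - 5))) - 18989 = (4619 + 2*(-2*(6 - 5))*√(-91 - 2*(6 - 5))) - 18989 = (4619 + 2*(-2*1)*√(-91 - 2*1)) - 18989 = (4619 + 2*(-2)*√(-91 - 2)) - 18989 = (4619 + 2*(-2)*√(-93)) - 18989 = (4619 + 2*(-2)*(I*√93)) - 18989 = (4619 - 4*I*√93) - 18989 = -14370 - 4*I*√93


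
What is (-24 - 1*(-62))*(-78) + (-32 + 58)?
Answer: -2938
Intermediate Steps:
(-24 - 1*(-62))*(-78) + (-32 + 58) = (-24 + 62)*(-78) + 26 = 38*(-78) + 26 = -2964 + 26 = -2938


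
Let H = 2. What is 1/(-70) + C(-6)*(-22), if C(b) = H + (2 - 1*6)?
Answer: 3079/70 ≈ 43.986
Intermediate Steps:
C(b) = -2 (C(b) = 2 + (2 - 1*6) = 2 + (2 - 6) = 2 - 4 = -2)
1/(-70) + C(-6)*(-22) = 1/(-70) - 2*(-22) = -1/70 + 44 = 3079/70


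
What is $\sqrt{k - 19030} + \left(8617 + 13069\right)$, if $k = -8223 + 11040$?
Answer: $21686 + i \sqrt{16213} \approx 21686.0 + 127.33 i$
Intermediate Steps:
$k = 2817$
$\sqrt{k - 19030} + \left(8617 + 13069\right) = \sqrt{2817 - 19030} + \left(8617 + 13069\right) = \sqrt{-16213} + 21686 = i \sqrt{16213} + 21686 = 21686 + i \sqrt{16213}$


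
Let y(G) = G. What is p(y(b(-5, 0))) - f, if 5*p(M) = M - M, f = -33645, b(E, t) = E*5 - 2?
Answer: 33645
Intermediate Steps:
b(E, t) = -2 + 5*E (b(E, t) = 5*E - 2 = -2 + 5*E)
p(M) = 0 (p(M) = (M - M)/5 = (1/5)*0 = 0)
p(y(b(-5, 0))) - f = 0 - 1*(-33645) = 0 + 33645 = 33645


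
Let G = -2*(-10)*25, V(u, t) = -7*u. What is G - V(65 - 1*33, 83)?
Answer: 724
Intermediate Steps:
G = 500 (G = 20*25 = 500)
G - V(65 - 1*33, 83) = 500 - (-7)*(65 - 1*33) = 500 - (-7)*(65 - 33) = 500 - (-7)*32 = 500 - 1*(-224) = 500 + 224 = 724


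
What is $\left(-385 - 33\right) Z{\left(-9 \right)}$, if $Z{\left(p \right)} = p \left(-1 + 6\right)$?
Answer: $18810$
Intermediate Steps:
$Z{\left(p \right)} = 5 p$ ($Z{\left(p \right)} = p 5 = 5 p$)
$\left(-385 - 33\right) Z{\left(-9 \right)} = \left(-385 - 33\right) 5 \left(-9\right) = \left(-418\right) \left(-45\right) = 18810$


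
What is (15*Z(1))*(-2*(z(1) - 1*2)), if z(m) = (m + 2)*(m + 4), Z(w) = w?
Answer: -390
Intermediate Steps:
z(m) = (2 + m)*(4 + m)
(15*Z(1))*(-2*(z(1) - 1*2)) = (15*1)*(-2*((8 + 1² + 6*1) - 1*2)) = 15*(-2*((8 + 1 + 6) - 2)) = 15*(-2*(15 - 2)) = 15*(-2*13) = 15*(-26) = -390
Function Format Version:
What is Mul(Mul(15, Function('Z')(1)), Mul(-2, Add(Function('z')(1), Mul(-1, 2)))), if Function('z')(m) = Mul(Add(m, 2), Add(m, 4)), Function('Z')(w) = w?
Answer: -390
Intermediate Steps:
Function('z')(m) = Mul(Add(2, m), Add(4, m))
Mul(Mul(15, Function('Z')(1)), Mul(-2, Add(Function('z')(1), Mul(-1, 2)))) = Mul(Mul(15, 1), Mul(-2, Add(Add(8, Pow(1, 2), Mul(6, 1)), Mul(-1, 2)))) = Mul(15, Mul(-2, Add(Add(8, 1, 6), -2))) = Mul(15, Mul(-2, Add(15, -2))) = Mul(15, Mul(-2, 13)) = Mul(15, -26) = -390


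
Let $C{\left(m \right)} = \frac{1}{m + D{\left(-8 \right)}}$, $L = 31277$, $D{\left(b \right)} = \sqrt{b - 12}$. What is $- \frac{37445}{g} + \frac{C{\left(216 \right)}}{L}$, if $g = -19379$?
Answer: $\frac{13666351861751}{7072779074627} - \frac{i \sqrt{5}}{729942626} \approx 1.9322 - 3.0633 \cdot 10^{-9} i$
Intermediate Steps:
$D{\left(b \right)} = \sqrt{-12 + b}$
$C{\left(m \right)} = \frac{1}{m + 2 i \sqrt{5}}$ ($C{\left(m \right)} = \frac{1}{m + \sqrt{-12 - 8}} = \frac{1}{m + \sqrt{-20}} = \frac{1}{m + 2 i \sqrt{5}}$)
$- \frac{37445}{g} + \frac{C{\left(216 \right)}}{L} = - \frac{37445}{-19379} + \frac{1}{\left(216 + 2 i \sqrt{5}\right) 31277} = \left(-37445\right) \left(- \frac{1}{19379}\right) + \frac{1}{216 + 2 i \sqrt{5}} \cdot \frac{1}{31277} = \frac{37445}{19379} + \frac{1}{31277 \left(216 + 2 i \sqrt{5}\right)}$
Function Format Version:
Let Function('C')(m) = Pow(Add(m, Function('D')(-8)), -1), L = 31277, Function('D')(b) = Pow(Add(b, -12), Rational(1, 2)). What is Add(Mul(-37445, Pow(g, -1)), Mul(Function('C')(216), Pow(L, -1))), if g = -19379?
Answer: Add(Rational(13666351861751, 7072779074627), Mul(Rational(-1, 729942626), I, Pow(5, Rational(1, 2)))) ≈ Add(1.9322, Mul(-3.0633e-9, I))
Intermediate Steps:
Function('D')(b) = Pow(Add(-12, b), Rational(1, 2))
Function('C')(m) = Pow(Add(m, Mul(2, I, Pow(5, Rational(1, 2)))), -1) (Function('C')(m) = Pow(Add(m, Pow(Add(-12, -8), Rational(1, 2))), -1) = Pow(Add(m, Pow(-20, Rational(1, 2))), -1) = Pow(Add(m, Mul(2, I, Pow(5, Rational(1, 2)))), -1))
Add(Mul(-37445, Pow(g, -1)), Mul(Function('C')(216), Pow(L, -1))) = Add(Mul(-37445, Pow(-19379, -1)), Mul(Pow(Add(216, Mul(2, I, Pow(5, Rational(1, 2)))), -1), Pow(31277, -1))) = Add(Mul(-37445, Rational(-1, 19379)), Mul(Pow(Add(216, Mul(2, I, Pow(5, Rational(1, 2)))), -1), Rational(1, 31277))) = Add(Rational(37445, 19379), Mul(Rational(1, 31277), Pow(Add(216, Mul(2, I, Pow(5, Rational(1, 2)))), -1)))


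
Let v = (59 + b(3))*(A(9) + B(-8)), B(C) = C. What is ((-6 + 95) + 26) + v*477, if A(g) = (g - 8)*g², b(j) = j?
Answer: 2159017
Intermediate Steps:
A(g) = g²*(-8 + g) (A(g) = (-8 + g)*g² = g²*(-8 + g))
v = 4526 (v = (59 + 3)*(9²*(-8 + 9) - 8) = 62*(81*1 - 8) = 62*(81 - 8) = 62*73 = 4526)
((-6 + 95) + 26) + v*477 = ((-6 + 95) + 26) + 4526*477 = (89 + 26) + 2158902 = 115 + 2158902 = 2159017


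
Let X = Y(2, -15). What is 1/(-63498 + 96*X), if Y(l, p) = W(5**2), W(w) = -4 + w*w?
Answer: -1/3882 ≈ -0.00025760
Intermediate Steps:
W(w) = -4 + w**2
Y(l, p) = 621 (Y(l, p) = -4 + (5**2)**2 = -4 + 25**2 = -4 + 625 = 621)
X = 621
1/(-63498 + 96*X) = 1/(-63498 + 96*621) = 1/(-63498 + 59616) = 1/(-3882) = -1/3882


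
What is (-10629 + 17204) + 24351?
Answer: 30926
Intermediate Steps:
(-10629 + 17204) + 24351 = 6575 + 24351 = 30926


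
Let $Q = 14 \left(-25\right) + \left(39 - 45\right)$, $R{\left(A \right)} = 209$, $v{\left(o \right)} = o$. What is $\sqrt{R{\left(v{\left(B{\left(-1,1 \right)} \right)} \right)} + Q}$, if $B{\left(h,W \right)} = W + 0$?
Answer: $7 i \sqrt{3} \approx 12.124 i$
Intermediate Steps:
$B{\left(h,W \right)} = W$
$Q = -356$ ($Q = -350 - 6 = -356$)
$\sqrt{R{\left(v{\left(B{\left(-1,1 \right)} \right)} \right)} + Q} = \sqrt{209 - 356} = \sqrt{-147} = 7 i \sqrt{3}$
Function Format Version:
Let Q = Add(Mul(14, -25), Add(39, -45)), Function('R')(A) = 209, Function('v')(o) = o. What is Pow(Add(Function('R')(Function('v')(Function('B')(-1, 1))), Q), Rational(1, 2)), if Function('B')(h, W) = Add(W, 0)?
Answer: Mul(7, I, Pow(3, Rational(1, 2))) ≈ Mul(12.124, I)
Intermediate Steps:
Function('B')(h, W) = W
Q = -356 (Q = Add(-350, -6) = -356)
Pow(Add(Function('R')(Function('v')(Function('B')(-1, 1))), Q), Rational(1, 2)) = Pow(Add(209, -356), Rational(1, 2)) = Pow(-147, Rational(1, 2)) = Mul(7, I, Pow(3, Rational(1, 2)))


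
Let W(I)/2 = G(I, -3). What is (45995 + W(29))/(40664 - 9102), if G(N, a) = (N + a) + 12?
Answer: 46071/31562 ≈ 1.4597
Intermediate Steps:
G(N, a) = 12 + N + a
W(I) = 18 + 2*I (W(I) = 2*(12 + I - 3) = 2*(9 + I) = 18 + 2*I)
(45995 + W(29))/(40664 - 9102) = (45995 + (18 + 2*29))/(40664 - 9102) = (45995 + (18 + 58))/31562 = (45995 + 76)*(1/31562) = 46071*(1/31562) = 46071/31562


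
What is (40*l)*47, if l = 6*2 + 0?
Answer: 22560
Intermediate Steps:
l = 12 (l = 12 + 0 = 12)
(40*l)*47 = (40*12)*47 = 480*47 = 22560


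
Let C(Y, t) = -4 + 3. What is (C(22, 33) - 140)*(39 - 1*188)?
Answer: 21009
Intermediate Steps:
C(Y, t) = -1
(C(22, 33) - 140)*(39 - 1*188) = (-1 - 140)*(39 - 1*188) = -141*(39 - 188) = -141*(-149) = 21009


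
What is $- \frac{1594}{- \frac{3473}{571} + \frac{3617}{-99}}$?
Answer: $\frac{45053613}{1204567} \approx 37.402$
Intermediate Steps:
$- \frac{1594}{- \frac{3473}{571} + \frac{3617}{-99}} = - \frac{1594}{\left(-3473\right) \frac{1}{571} + 3617 \left(- \frac{1}{99}\right)} = - \frac{1594}{- \frac{3473}{571} - \frac{3617}{99}} = - \frac{1594}{- \frac{2409134}{56529}} = \left(-1594\right) \left(- \frac{56529}{2409134}\right) = \frac{45053613}{1204567}$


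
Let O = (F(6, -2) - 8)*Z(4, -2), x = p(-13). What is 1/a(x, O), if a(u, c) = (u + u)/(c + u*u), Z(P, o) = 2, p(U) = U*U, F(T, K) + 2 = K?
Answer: 28537/338 ≈ 84.429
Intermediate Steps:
F(T, K) = -2 + K
p(U) = U²
x = 169 (x = (-13)² = 169)
O = -24 (O = ((-2 - 2) - 8)*2 = (-4 - 8)*2 = -12*2 = -24)
a(u, c) = 2*u/(c + u²) (a(u, c) = (2*u)/(c + u²) = 2*u/(c + u²))
1/a(x, O) = 1/(2*169/(-24 + 169²)) = 1/(2*169/(-24 + 28561)) = 1/(2*169/28537) = 1/(2*169*(1/28537)) = 1/(338/28537) = 28537/338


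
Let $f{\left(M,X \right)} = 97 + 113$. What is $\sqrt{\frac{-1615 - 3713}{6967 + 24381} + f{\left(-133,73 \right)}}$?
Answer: $\frac{\sqrt{12887460606}}{7837} \approx 14.486$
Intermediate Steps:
$f{\left(M,X \right)} = 210$
$\sqrt{\frac{-1615 - 3713}{6967 + 24381} + f{\left(-133,73 \right)}} = \sqrt{\frac{-1615 - 3713}{6967 + 24381} + 210} = \sqrt{- \frac{5328}{31348} + 210} = \sqrt{\left(-5328\right) \frac{1}{31348} + 210} = \sqrt{- \frac{1332}{7837} + 210} = \sqrt{\frac{1644438}{7837}} = \frac{\sqrt{12887460606}}{7837}$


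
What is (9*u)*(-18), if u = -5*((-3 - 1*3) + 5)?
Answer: -810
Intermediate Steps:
u = 5 (u = -5*((-3 - 3) + 5) = -5*(-6 + 5) = -5*(-1) = 5)
(9*u)*(-18) = (9*5)*(-18) = 45*(-18) = -810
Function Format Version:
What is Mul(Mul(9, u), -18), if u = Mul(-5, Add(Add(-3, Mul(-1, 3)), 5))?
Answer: -810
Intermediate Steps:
u = 5 (u = Mul(-5, Add(Add(-3, -3), 5)) = Mul(-5, Add(-6, 5)) = Mul(-5, -1) = 5)
Mul(Mul(9, u), -18) = Mul(Mul(9, 5), -18) = Mul(45, -18) = -810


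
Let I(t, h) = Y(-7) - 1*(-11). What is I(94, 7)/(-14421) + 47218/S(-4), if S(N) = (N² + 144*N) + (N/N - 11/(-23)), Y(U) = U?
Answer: -870081071/10291787 ≈ -84.541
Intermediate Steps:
S(N) = 34/23 + N² + 144*N (S(N) = (N² + 144*N) + (1 - 11*(-1/23)) = (N² + 144*N) + (1 + 11/23) = (N² + 144*N) + 34/23 = 34/23 + N² + 144*N)
I(t, h) = 4 (I(t, h) = -7 - 1*(-11) = -7 + 11 = 4)
I(94, 7)/(-14421) + 47218/S(-4) = 4/(-14421) + 47218/(34/23 + (-4)² + 144*(-4)) = 4*(-1/14421) + 47218/(34/23 + 16 - 576) = -4/14421 + 47218/(-12846/23) = -4/14421 + 47218*(-23/12846) = -4/14421 - 543007/6423 = -870081071/10291787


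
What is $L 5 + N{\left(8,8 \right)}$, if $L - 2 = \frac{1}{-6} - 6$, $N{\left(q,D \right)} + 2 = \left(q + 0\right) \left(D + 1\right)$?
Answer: $\frac{295}{6} \approx 49.167$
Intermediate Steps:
$N{\left(q,D \right)} = -2 + q \left(1 + D\right)$ ($N{\left(q,D \right)} = -2 + \left(q + 0\right) \left(D + 1\right) = -2 + q \left(1 + D\right)$)
$L = - \frac{25}{6}$ ($L = 2 - \left(6 - \frac{1}{-6}\right) = 2 - \frac{37}{6} = - \frac{25}{6} \approx -4.1667$)
$L 5 + N{\left(8,8 \right)} = \left(- \frac{25}{6}\right) 5 + \left(-2 + 8 + 8 \cdot 8\right) = - \frac{125}{6} + \left(-2 + 8 + 64\right) = - \frac{125}{6} + 70 = \frac{295}{6}$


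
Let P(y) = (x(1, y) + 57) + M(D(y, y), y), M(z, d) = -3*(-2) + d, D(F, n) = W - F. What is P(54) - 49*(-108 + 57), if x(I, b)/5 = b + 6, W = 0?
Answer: 2916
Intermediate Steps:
x(I, b) = 30 + 5*b (x(I, b) = 5*(b + 6) = 5*(6 + b) = 30 + 5*b)
D(F, n) = -F (D(F, n) = 0 - F = -F)
M(z, d) = 6 + d
P(y) = 93 + 6*y (P(y) = ((30 + 5*y) + 57) + (6 + y) = (87 + 5*y) + (6 + y) = 93 + 6*y)
P(54) - 49*(-108 + 57) = (93 + 6*54) - 49*(-108 + 57) = (93 + 324) - 49*(-51) = 417 + 2499 = 2916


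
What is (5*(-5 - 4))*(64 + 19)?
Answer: -3735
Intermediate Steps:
(5*(-5 - 4))*(64 + 19) = (5*(-9))*83 = -45*83 = -3735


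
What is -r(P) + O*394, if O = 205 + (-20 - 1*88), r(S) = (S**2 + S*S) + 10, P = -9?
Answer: 38046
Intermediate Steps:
r(S) = 10 + 2*S**2 (r(S) = (S**2 + S**2) + 10 = 2*S**2 + 10 = 10 + 2*S**2)
O = 97 (O = 205 + (-20 - 88) = 205 - 108 = 97)
-r(P) + O*394 = -(10 + 2*(-9)**2) + 97*394 = -(10 + 2*81) + 38218 = -(10 + 162) + 38218 = -1*172 + 38218 = -172 + 38218 = 38046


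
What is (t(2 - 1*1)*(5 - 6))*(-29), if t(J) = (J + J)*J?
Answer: 58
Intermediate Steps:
t(J) = 2*J² (t(J) = (2*J)*J = 2*J²)
(t(2 - 1*1)*(5 - 6))*(-29) = ((2*(2 - 1*1)²)*(5 - 6))*(-29) = ((2*(2 - 1)²)*(-1))*(-29) = ((2*1²)*(-1))*(-29) = ((2*1)*(-1))*(-29) = (2*(-1))*(-29) = -2*(-29) = 58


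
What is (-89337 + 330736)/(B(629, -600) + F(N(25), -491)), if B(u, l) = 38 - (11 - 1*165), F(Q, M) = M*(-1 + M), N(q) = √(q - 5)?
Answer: 241399/241764 ≈ 0.99849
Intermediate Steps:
N(q) = √(-5 + q)
B(u, l) = 192 (B(u, l) = 38 - (11 - 165) = 38 - 1*(-154) = 38 + 154 = 192)
(-89337 + 330736)/(B(629, -600) + F(N(25), -491)) = (-89337 + 330736)/(192 - 491*(-1 - 491)) = 241399/(192 - 491*(-492)) = 241399/(192 + 241572) = 241399/241764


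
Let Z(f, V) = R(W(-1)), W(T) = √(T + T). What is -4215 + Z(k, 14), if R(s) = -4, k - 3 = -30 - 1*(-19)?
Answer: -4219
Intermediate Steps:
k = -8 (k = 3 + (-30 - 1*(-19)) = 3 + (-30 + 19) = 3 - 11 = -8)
W(T) = √2*√T (W(T) = √(2*T) = √2*√T)
Z(f, V) = -4
-4215 + Z(k, 14) = -4215 - 4 = -4219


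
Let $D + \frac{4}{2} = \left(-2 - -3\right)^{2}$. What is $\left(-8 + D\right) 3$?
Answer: $-27$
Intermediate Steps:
$D = -1$ ($D = -2 + \left(-2 - -3\right)^{2} = -2 + \left(-2 + 3\right)^{2} = -2 + 1^{2} = -2 + 1 = -1$)
$\left(-8 + D\right) 3 = \left(-8 - 1\right) 3 = \left(-9\right) 3 = -27$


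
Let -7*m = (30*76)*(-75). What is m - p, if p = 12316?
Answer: 84788/7 ≈ 12113.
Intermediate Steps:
m = 171000/7 (m = -30*76*(-75)/7 = -2280*(-75)/7 = -1/7*(-171000) = 171000/7 ≈ 24429.)
m - p = 171000/7 - 1*12316 = 171000/7 - 12316 = 84788/7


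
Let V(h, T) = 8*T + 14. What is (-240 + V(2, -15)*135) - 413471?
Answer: -428021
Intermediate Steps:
V(h, T) = 14 + 8*T
(-240 + V(2, -15)*135) - 413471 = (-240 + (14 + 8*(-15))*135) - 413471 = (-240 + (14 - 120)*135) - 413471 = (-240 - 106*135) - 413471 = (-240 - 14310) - 413471 = -14550 - 413471 = -428021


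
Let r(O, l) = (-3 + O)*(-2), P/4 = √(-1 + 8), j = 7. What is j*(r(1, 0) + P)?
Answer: 28 + 28*√7 ≈ 102.08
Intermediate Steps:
P = 4*√7 (P = 4*√(-1 + 8) = 4*√7 ≈ 10.583)
r(O, l) = 6 - 2*O
j*(r(1, 0) + P) = 7*((6 - 2*1) + 4*√7) = 7*((6 - 2) + 4*√7) = 7*(4 + 4*√7) = 28 + 28*√7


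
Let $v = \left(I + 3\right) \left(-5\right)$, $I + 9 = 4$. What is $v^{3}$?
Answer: $1000$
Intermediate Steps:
$I = -5$ ($I = -9 + 4 = -5$)
$v = 10$ ($v = \left(-5 + 3\right) \left(-5\right) = \left(-2\right) \left(-5\right) = 10$)
$v^{3} = 10^{3} = 1000$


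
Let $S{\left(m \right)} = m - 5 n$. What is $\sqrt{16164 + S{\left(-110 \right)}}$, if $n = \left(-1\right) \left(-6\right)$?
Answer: $2 \sqrt{4006} \approx 126.59$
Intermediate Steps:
$n = 6$
$S{\left(m \right)} = -30 + m$ ($S{\left(m \right)} = m - 30 = -30 + m$)
$\sqrt{16164 + S{\left(-110 \right)}} = \sqrt{16164 - 140} = \sqrt{16024} = 2 \sqrt{4006}$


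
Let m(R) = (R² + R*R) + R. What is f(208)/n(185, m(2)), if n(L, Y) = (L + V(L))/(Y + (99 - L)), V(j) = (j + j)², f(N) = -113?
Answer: 452/7215 ≈ 0.062647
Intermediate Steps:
m(R) = R + 2*R² (m(R) = (R² + R²) + R = 2*R² + R = R + 2*R²)
V(j) = 4*j² (V(j) = (2*j)² = 4*j²)
n(L, Y) = (L + 4*L²)/(99 + Y - L) (n(L, Y) = (L + 4*L²)/(Y + (99 - L)) = (L + 4*L²)/(99 + Y - L))
f(208)/n(185, m(2)) = -113*(99 + 2*(1 + 2*2) - 1*185)/(185*(1 + 4*185)) = -113*(99 + 2*(1 + 4) - 185)/(185*(1 + 740)) = -113/(185*741/(99 + 2*5 - 185)) = -113/(185*741/(99 + 10 - 185)) = -113/(185*741/(-76)) = -113/(185*(-1/76)*741) = -113/(-7215/4) = -113*(-4/7215) = 452/7215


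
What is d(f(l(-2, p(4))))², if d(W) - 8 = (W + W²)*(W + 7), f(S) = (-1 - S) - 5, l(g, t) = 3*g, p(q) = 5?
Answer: 64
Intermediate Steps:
f(S) = -6 - S
d(W) = 8 + (7 + W)*(W + W²) (d(W) = 8 + (W + W²)*(W + 7) = 8 + (W + W²)*(7 + W) = 8 + (7 + W)*(W + W²))
d(f(l(-2, p(4))))² = (8 + (-6 - 3*(-2))³ + 7*(-6 - 3*(-2)) + 8*(-6 - 3*(-2))²)² = (8 + (-6 - 1*(-6))³ + 7*(-6 - 1*(-6)) + 8*(-6 - 1*(-6))²)² = (8 + (-6 + 6)³ + 7*(-6 + 6) + 8*(-6 + 6)²)² = (8 + 0³ + 7*0 + 8*0²)² = (8 + 0 + 0 + 8*0)² = (8 + 0 + 0 + 0)² = 8² = 64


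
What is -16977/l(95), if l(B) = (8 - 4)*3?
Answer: -5659/4 ≈ -1414.8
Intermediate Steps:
l(B) = 12 (l(B) = 4*3 = 12)
-16977/l(95) = -16977/12 = -16977*1/12 = -5659/4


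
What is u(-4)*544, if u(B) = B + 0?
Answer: -2176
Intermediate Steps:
u(B) = B
u(-4)*544 = -4*544 = -2176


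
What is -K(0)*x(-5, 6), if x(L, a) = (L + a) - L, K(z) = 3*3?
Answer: -54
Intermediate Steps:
K(z) = 9
x(L, a) = a
-K(0)*x(-5, 6) = -9*6 = -1*54 = -54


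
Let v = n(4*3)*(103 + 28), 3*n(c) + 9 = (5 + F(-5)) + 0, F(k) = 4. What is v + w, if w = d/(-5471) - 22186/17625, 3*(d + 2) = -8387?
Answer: -24023577/32142125 ≈ -0.74742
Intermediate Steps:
d = -8393/3 (d = -2 + (1/3)*(-8387) = -2 - 8387/3 = -8393/3 ≈ -2797.7)
w = -24023577/32142125 (w = -8393/3/(-5471) - 22186/17625 = -8393/3*(-1/5471) - 22186*1/17625 = 8393/16413 - 22186/17625 = -24023577/32142125 ≈ -0.74742)
n(c) = 0 (n(c) = -3 + ((5 + 4) + 0)/3 = -3 + (9 + 0)/3 = -3 + (1/3)*9 = -3 + 3 = 0)
v = 0 (v = 0*(103 + 28) = 0*131 = 0)
v + w = 0 - 24023577/32142125 = -24023577/32142125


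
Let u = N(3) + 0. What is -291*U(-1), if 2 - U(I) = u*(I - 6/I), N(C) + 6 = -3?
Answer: -13677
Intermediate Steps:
N(C) = -9 (N(C) = -6 - 3 = -9)
u = -9 (u = -9 + 0 = -9)
U(I) = 2 - 54/I + 9*I (U(I) = 2 - (-9)*(I - 6/I) = 2 - (-9*I + 54/I) = 2 + (-54/I + 9*I) = 2 - 54/I + 9*I)
-291*U(-1) = -291*(2 - 54/(-1) + 9*(-1)) = -291*(2 - 54*(-1) - 9) = -291*(2 + 54 - 9) = -291*47 = -13677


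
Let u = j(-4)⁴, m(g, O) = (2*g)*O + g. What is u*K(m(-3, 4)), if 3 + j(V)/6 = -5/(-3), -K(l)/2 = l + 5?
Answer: 180224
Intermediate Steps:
m(g, O) = g + 2*O*g (m(g, O) = 2*O*g + g = g + 2*O*g)
K(l) = -10 - 2*l (K(l) = -2*(l + 5) = -2*(5 + l) = -10 - 2*l)
j(V) = -8 (j(V) = -18 + 6*(-5/(-3)) = -18 + 6*(-5*(-⅓)) = -18 + 6*(5/3) = -18 + 10 = -8)
u = 4096 (u = (-8)⁴ = 4096)
u*K(m(-3, 4)) = 4096*(-10 - (-6)*(1 + 2*4)) = 4096*(-10 - (-6)*(1 + 8)) = 4096*(-10 - (-6)*9) = 4096*(-10 - 2*(-27)) = 4096*(-10 + 54) = 4096*44 = 180224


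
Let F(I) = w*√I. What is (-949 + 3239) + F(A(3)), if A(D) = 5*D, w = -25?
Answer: 2290 - 25*√15 ≈ 2193.2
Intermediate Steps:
F(I) = -25*√I
(-949 + 3239) + F(A(3)) = (-949 + 3239) - 25*√15 = 2290 - 25*√15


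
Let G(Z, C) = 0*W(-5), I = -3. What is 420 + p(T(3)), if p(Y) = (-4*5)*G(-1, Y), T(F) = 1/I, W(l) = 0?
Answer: 420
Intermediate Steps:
T(F) = -⅓ (T(F) = 1/(-3) = -⅓)
G(Z, C) = 0 (G(Z, C) = 0*0 = 0)
p(Y) = 0 (p(Y) = -4*5*0 = -20*0 = 0)
420 + p(T(3)) = 420 + 0 = 420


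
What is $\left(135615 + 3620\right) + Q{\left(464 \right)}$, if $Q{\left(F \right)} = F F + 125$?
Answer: $354656$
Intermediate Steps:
$Q{\left(F \right)} = 125 + F^{2}$ ($Q{\left(F \right)} = F^{2} + 125 = 125 + F^{2}$)
$\left(135615 + 3620\right) + Q{\left(464 \right)} = \left(135615 + 3620\right) + \left(125 + 464^{2}\right) = 139235 + \left(125 + 215296\right) = 139235 + 215421 = 354656$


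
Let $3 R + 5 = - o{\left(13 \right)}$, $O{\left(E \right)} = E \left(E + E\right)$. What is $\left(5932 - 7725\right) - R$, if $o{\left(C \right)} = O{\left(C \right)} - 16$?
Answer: $-1684$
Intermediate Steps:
$O{\left(E \right)} = 2 E^{2}$ ($O{\left(E \right)} = E 2 E = 2 E^{2}$)
$o{\left(C \right)} = -16 + 2 C^{2}$ ($o{\left(C \right)} = 2 C^{2} - 16 = -16 + 2 C^{2}$)
$R = -109$ ($R = - \frac{5}{3} + \frac{\left(-1\right) \left(-16 + 2 \cdot 13^{2}\right)}{3} = - \frac{5}{3} + \frac{\left(-1\right) \left(-16 + 2 \cdot 169\right)}{3} = - \frac{5}{3} + \frac{\left(-1\right) \left(-16 + 338\right)}{3} = - \frac{5}{3} + \frac{\left(-1\right) 322}{3} = - \frac{5}{3} + \frac{1}{3} \left(-322\right) = - \frac{5}{3} - \frac{322}{3} = -109$)
$\left(5932 - 7725\right) - R = \left(5932 - 7725\right) - -109 = \left(5932 - 7725\right) + 109 = -1793 + 109 = -1684$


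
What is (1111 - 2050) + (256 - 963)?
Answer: -1646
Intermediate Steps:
(1111 - 2050) + (256 - 963) = -939 - 707 = -1646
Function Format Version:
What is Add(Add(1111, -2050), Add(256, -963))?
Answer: -1646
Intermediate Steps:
Add(Add(1111, -2050), Add(256, -963)) = Add(-939, -707) = -1646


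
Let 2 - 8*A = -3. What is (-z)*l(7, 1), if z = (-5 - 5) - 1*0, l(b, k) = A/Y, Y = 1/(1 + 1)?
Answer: 25/2 ≈ 12.500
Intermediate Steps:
Y = ½ (Y = 1/2 = ½ ≈ 0.50000)
A = 5/8 (A = ¼ - ⅛*(-3) = ¼ + 3/8 = 5/8 ≈ 0.62500)
l(b, k) = 5/4 (l(b, k) = 5/(8*(½)) = (5/8)*2 = 5/4)
z = -10 (z = -10 + 0 = -10)
(-z)*l(7, 1) = -1*(-10)*(5/4) = 10*(5/4) = 25/2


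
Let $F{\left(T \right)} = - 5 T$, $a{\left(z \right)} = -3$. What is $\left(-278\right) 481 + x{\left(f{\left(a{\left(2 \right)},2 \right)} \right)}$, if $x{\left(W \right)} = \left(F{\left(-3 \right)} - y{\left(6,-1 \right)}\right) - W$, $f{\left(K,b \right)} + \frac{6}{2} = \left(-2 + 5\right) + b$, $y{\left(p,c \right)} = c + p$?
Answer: $-133710$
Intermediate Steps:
$f{\left(K,b \right)} = b$ ($f{\left(K,b \right)} = -3 + \left(\left(-2 + 5\right) + b\right) = -3 + \left(3 + b\right) = b$)
$x{\left(W \right)} = 10 - W$ ($x{\left(W \right)} = \left(\left(-5\right) \left(-3\right) - \left(-1 + 6\right)\right) - W = \left(15 - 5\right) - W = 10 - W$)
$\left(-278\right) 481 + x{\left(f{\left(a{\left(2 \right)},2 \right)} \right)} = \left(-278\right) 481 + \left(10 - 2\right) = -133718 + \left(10 - 2\right) = -133718 + 8 = -133710$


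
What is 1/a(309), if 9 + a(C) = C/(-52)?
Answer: -52/777 ≈ -0.066924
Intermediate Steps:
a(C) = -9 - C/52 (a(C) = -9 + C/(-52) = -9 + C*(-1/52) = -9 - C/52)
1/a(309) = 1/(-9 - 1/52*309) = 1/(-9 - 309/52) = 1/(-777/52) = -52/777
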